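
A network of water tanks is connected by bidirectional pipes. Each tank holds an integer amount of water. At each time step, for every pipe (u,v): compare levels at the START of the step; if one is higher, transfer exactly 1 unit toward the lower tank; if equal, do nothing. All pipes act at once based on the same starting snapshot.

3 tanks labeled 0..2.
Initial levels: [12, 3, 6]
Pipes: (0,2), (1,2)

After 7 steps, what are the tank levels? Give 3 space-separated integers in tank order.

Step 1: flows [0->2,2->1] -> levels [11 4 6]
Step 2: flows [0->2,2->1] -> levels [10 5 6]
Step 3: flows [0->2,2->1] -> levels [9 6 6]
Step 4: flows [0->2,1=2] -> levels [8 6 7]
Step 5: flows [0->2,2->1] -> levels [7 7 7]
Step 6: flows [0=2,1=2] -> levels [7 7 7]
  -> stable; steps 7..7 unchanged -> [7 7 7]

Answer: 7 7 7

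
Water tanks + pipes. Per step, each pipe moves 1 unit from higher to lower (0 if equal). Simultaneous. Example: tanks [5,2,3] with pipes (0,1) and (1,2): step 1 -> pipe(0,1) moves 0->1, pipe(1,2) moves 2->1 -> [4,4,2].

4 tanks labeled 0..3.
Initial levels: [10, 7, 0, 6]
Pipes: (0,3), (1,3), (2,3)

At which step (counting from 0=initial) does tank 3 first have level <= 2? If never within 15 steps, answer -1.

Step 1: flows [0->3,1->3,3->2] -> levels [9 6 1 7]
Step 2: flows [0->3,3->1,3->2] -> levels [8 7 2 6]
Step 3: flows [0->3,1->3,3->2] -> levels [7 6 3 7]
Step 4: flows [0=3,3->1,3->2] -> levels [7 7 4 5]
Step 5: flows [0->3,1->3,3->2] -> levels [6 6 5 6]
Step 6: flows [0=3,1=3,3->2] -> levels [6 6 6 5]
Step 7: flows [0->3,1->3,2->3] -> levels [5 5 5 8]
Step 8: flows [3->0,3->1,3->2] -> levels [6 6 6 5]
  -> period-2 cycle (repeats step 6); tank 3 never drops to <=2
Tank 3 never reaches <=2 within 15 steps

Answer: -1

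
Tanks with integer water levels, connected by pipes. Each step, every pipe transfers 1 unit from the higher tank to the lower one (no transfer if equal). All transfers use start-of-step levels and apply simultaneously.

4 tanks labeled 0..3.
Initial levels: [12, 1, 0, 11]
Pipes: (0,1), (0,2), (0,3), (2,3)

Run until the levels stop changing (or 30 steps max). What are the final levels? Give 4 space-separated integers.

Step 1: flows [0->1,0->2,0->3,3->2] -> levels [9 2 2 11]
Step 2: flows [0->1,0->2,3->0,3->2] -> levels [8 3 4 9]
Step 3: flows [0->1,0->2,3->0,3->2] -> levels [7 4 6 7]
Step 4: flows [0->1,0->2,0=3,3->2] -> levels [5 5 8 6]
Step 5: flows [0=1,2->0,3->0,2->3] -> levels [7 5 6 6]
Step 6: flows [0->1,0->2,0->3,2=3] -> levels [4 6 7 7]
Step 7: flows [1->0,2->0,3->0,2=3] -> levels [7 5 6 6]
  -> period-2 cycle: step 7 state = step 5 state; never stabilizes
  -> state at step 30: (30-5) mod 2 = 1, same as step 6 -> [4 6 7 7]

Answer: 4 6 7 7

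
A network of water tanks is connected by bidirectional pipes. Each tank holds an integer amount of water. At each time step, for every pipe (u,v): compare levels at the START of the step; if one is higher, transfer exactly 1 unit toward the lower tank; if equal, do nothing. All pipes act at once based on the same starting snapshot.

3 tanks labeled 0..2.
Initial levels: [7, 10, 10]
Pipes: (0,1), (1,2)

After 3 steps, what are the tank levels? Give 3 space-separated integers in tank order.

Answer: 9 9 9

Derivation:
Step 1: flows [1->0,1=2] -> levels [8 9 10]
Step 2: flows [1->0,2->1] -> levels [9 9 9]
Step 3: flows [0=1,1=2] -> levels [9 9 9]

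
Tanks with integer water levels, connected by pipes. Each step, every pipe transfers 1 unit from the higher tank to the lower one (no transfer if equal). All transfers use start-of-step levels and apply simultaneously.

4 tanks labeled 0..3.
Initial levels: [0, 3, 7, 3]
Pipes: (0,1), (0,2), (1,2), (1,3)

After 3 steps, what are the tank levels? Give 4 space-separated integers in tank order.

Answer: 2 4 4 3

Derivation:
Step 1: flows [1->0,2->0,2->1,1=3] -> levels [2 3 5 3]
Step 2: flows [1->0,2->0,2->1,1=3] -> levels [4 3 3 3]
Step 3: flows [0->1,0->2,1=2,1=3] -> levels [2 4 4 3]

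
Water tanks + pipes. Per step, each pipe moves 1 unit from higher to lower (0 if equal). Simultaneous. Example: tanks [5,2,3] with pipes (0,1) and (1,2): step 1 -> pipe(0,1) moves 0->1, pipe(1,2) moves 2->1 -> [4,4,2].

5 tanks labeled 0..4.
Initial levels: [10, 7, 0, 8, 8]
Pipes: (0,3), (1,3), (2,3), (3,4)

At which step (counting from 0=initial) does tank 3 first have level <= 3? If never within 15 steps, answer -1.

Step 1: flows [0->3,3->1,3->2,3=4] -> levels [9 8 1 7 8]
Step 2: flows [0->3,1->3,3->2,4->3] -> levels [8 7 2 9 7]
Step 3: flows [3->0,3->1,3->2,3->4] -> levels [9 8 3 5 8]
Step 4: flows [0->3,1->3,3->2,4->3] -> levels [8 7 4 7 7]
Step 5: flows [0->3,1=3,3->2,3=4] -> levels [7 7 5 7 7]
Step 6: flows [0=3,1=3,3->2,3=4] -> levels [7 7 6 6 7]
Step 7: flows [0->3,1->3,2=3,4->3] -> levels [6 6 6 9 6]
Step 8: flows [3->0,3->1,3->2,3->4] -> levels [7 7 7 5 7]
Step 9: flows [0->3,1->3,2->3,4->3] -> levels [6 6 6 9 6]
  -> period-2 cycle (repeats step 7); tank 3 never drops to <=3
Tank 3 never reaches <=3 within 15 steps

Answer: -1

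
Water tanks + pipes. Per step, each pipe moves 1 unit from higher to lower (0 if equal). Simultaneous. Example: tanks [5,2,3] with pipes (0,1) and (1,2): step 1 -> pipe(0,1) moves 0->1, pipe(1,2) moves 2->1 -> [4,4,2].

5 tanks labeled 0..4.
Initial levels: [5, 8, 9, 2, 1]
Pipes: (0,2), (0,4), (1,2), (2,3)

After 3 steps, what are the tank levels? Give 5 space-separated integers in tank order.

Step 1: flows [2->0,0->4,2->1,2->3] -> levels [5 9 6 3 2]
Step 2: flows [2->0,0->4,1->2,2->3] -> levels [5 8 5 4 3]
Step 3: flows [0=2,0->4,1->2,2->3] -> levels [4 7 5 5 4]

Answer: 4 7 5 5 4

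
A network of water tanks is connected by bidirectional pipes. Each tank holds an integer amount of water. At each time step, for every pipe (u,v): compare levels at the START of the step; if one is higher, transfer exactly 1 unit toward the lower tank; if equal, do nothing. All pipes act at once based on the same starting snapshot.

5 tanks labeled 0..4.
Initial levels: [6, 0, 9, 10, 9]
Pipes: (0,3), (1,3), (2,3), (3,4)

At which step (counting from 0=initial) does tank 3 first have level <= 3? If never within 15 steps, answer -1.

Step 1: flows [3->0,3->1,3->2,3->4] -> levels [7 1 10 6 10]
Step 2: flows [0->3,3->1,2->3,4->3] -> levels [6 2 9 8 9]
Step 3: flows [3->0,3->1,2->3,4->3] -> levels [7 3 8 8 8]
Step 4: flows [3->0,3->1,2=3,3=4] -> levels [8 4 8 6 8]
Step 5: flows [0->3,3->1,2->3,4->3] -> levels [7 5 7 8 7]
Step 6: flows [3->0,3->1,3->2,3->4] -> levels [8 6 8 4 8]
Step 7: flows [0->3,1->3,2->3,4->3] -> levels [7 5 7 8 7]
  -> period-2 cycle (repeats step 5); tank 3 never drops to <=3
Tank 3 never reaches <=3 within 15 steps

Answer: -1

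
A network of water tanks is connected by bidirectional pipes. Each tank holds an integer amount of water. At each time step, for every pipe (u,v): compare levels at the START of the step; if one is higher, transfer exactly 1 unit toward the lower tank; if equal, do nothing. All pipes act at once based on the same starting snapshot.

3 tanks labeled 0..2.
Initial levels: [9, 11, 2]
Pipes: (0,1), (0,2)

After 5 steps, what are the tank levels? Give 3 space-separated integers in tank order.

Step 1: flows [1->0,0->2] -> levels [9 10 3]
Step 2: flows [1->0,0->2] -> levels [9 9 4]
Step 3: flows [0=1,0->2] -> levels [8 9 5]
Step 4: flows [1->0,0->2] -> levels [8 8 6]
Step 5: flows [0=1,0->2] -> levels [7 8 7]

Answer: 7 8 7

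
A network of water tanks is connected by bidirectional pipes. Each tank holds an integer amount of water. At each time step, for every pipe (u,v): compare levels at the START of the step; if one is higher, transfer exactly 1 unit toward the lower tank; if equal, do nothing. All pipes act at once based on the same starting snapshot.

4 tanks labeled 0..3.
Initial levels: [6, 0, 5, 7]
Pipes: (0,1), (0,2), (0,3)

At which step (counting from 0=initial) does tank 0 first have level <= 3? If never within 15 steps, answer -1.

Answer: 3

Derivation:
Step 1: flows [0->1,0->2,3->0] -> levels [5 1 6 6]
Step 2: flows [0->1,2->0,3->0] -> levels [6 2 5 5]
Step 3: flows [0->1,0->2,0->3] -> levels [3 3 6 6]
Tank 0 first reaches <=3 at step 3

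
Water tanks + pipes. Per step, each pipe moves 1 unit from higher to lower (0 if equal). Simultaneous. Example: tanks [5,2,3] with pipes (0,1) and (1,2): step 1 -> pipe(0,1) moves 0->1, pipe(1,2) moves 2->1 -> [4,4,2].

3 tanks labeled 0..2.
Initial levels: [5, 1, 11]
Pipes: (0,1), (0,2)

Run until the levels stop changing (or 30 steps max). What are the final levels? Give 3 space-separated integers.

Step 1: flows [0->1,2->0] -> levels [5 2 10]
Step 2: flows [0->1,2->0] -> levels [5 3 9]
Step 3: flows [0->1,2->0] -> levels [5 4 8]
Step 4: flows [0->1,2->0] -> levels [5 5 7]
Step 5: flows [0=1,2->0] -> levels [6 5 6]
Step 6: flows [0->1,0=2] -> levels [5 6 6]
Step 7: flows [1->0,2->0] -> levels [7 5 5]
Step 8: flows [0->1,0->2] -> levels [5 6 6]
  -> period-2 cycle: step 8 state = step 6 state; never stabilizes
  -> state at step 30: (30-6) mod 2 = 0, same as step 6 -> [5 6 6]

Answer: 5 6 6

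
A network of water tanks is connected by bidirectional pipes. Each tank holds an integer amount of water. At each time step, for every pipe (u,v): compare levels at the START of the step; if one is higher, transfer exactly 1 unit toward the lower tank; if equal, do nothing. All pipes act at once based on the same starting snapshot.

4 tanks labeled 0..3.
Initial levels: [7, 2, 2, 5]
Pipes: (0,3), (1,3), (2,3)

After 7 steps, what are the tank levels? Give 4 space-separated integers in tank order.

Answer: 4 3 3 6

Derivation:
Step 1: flows [0->3,3->1,3->2] -> levels [6 3 3 4]
Step 2: flows [0->3,3->1,3->2] -> levels [5 4 4 3]
Step 3: flows [0->3,1->3,2->3] -> levels [4 3 3 6]
Step 4: flows [3->0,3->1,3->2] -> levels [5 4 4 3]
  -> period-2 cycle: step 4 state = step 2 state
  -> state at step 7: (7-2) mod 2 = 1, same as step 3 -> [4 3 3 6]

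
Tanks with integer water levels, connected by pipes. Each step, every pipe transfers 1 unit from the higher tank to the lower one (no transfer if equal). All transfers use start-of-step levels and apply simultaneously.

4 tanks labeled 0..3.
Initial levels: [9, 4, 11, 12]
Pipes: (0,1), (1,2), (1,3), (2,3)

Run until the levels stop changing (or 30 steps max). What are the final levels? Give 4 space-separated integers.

Answer: 8 10 9 9

Derivation:
Step 1: flows [0->1,2->1,3->1,3->2] -> levels [8 7 11 10]
Step 2: flows [0->1,2->1,3->1,2->3] -> levels [7 10 9 10]
Step 3: flows [1->0,1->2,1=3,3->2] -> levels [8 8 11 9]
Step 4: flows [0=1,2->1,3->1,2->3] -> levels [8 10 9 9]
Step 5: flows [1->0,1->2,1->3,2=3] -> levels [9 7 10 10]
Step 6: flows [0->1,2->1,3->1,2=3] -> levels [8 10 9 9]
  -> period-2 cycle: step 6 state = step 4 state; never stabilizes
  -> state at step 30: (30-4) mod 2 = 0, same as step 4 -> [8 10 9 9]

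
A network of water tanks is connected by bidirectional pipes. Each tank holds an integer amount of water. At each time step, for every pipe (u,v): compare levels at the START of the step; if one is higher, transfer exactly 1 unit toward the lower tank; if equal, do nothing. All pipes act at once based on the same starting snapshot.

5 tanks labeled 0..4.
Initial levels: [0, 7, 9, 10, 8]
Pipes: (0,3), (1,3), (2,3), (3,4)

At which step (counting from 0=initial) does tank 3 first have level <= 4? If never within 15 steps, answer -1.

Answer: 7

Derivation:
Step 1: flows [3->0,3->1,3->2,3->4] -> levels [1 8 10 6 9]
Step 2: flows [3->0,1->3,2->3,4->3] -> levels [2 7 9 8 8]
Step 3: flows [3->0,3->1,2->3,3=4] -> levels [3 8 8 7 8]
Step 4: flows [3->0,1->3,2->3,4->3] -> levels [4 7 7 9 7]
Step 5: flows [3->0,3->1,3->2,3->4] -> levels [5 8 8 5 8]
Step 6: flows [0=3,1->3,2->3,4->3] -> levels [5 7 7 8 7]
Step 7: flows [3->0,3->1,3->2,3->4] -> levels [6 8 8 4 8]
Tank 3 first reaches <=4 at step 7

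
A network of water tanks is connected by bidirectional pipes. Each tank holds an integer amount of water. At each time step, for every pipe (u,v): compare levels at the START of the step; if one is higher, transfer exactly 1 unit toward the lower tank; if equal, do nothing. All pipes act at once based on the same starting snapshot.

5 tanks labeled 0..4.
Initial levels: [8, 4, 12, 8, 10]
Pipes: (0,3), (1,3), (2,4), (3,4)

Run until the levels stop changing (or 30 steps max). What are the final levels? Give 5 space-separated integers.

Answer: 9 9 8 6 10

Derivation:
Step 1: flows [0=3,3->1,2->4,4->3] -> levels [8 5 11 8 10]
Step 2: flows [0=3,3->1,2->4,4->3] -> levels [8 6 10 8 10]
Step 3: flows [0=3,3->1,2=4,4->3] -> levels [8 7 10 8 9]
Step 4: flows [0=3,3->1,2->4,4->3] -> levels [8 8 9 8 9]
Step 5: flows [0=3,1=3,2=4,4->3] -> levels [8 8 9 9 8]
Step 6: flows [3->0,3->1,2->4,3->4] -> levels [9 9 8 6 10]
Step 7: flows [0->3,1->3,4->2,4->3] -> levels [8 8 9 9 8]
  -> period-2 cycle: step 7 state = step 5 state; never stabilizes
  -> state at step 30: (30-5) mod 2 = 1, same as step 6 -> [9 9 8 6 10]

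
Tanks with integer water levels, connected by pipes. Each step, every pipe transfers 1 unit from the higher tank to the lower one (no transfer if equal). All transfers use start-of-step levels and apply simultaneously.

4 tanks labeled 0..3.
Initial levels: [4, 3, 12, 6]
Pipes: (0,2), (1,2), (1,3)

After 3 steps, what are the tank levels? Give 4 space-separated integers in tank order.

Answer: 7 6 6 6

Derivation:
Step 1: flows [2->0,2->1,3->1] -> levels [5 5 10 5]
Step 2: flows [2->0,2->1,1=3] -> levels [6 6 8 5]
Step 3: flows [2->0,2->1,1->3] -> levels [7 6 6 6]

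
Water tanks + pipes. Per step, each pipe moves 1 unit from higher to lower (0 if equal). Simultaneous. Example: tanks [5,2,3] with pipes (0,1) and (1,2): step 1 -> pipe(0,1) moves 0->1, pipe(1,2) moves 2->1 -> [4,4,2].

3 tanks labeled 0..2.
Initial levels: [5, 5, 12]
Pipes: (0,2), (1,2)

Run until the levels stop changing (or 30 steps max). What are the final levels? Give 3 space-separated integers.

Answer: 7 7 8

Derivation:
Step 1: flows [2->0,2->1] -> levels [6 6 10]
Step 2: flows [2->0,2->1] -> levels [7 7 8]
Step 3: flows [2->0,2->1] -> levels [8 8 6]
Step 4: flows [0->2,1->2] -> levels [7 7 8]
  -> period-2 cycle: step 4 state = step 2 state; never stabilizes
  -> state at step 30: (30-2) mod 2 = 0, same as step 2 -> [7 7 8]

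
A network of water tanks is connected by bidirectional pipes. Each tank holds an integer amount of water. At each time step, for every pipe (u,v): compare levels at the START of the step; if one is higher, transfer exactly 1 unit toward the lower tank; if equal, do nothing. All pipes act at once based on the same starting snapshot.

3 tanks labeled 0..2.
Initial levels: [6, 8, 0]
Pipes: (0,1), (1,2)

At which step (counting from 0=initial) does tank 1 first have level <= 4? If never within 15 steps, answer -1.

Answer: 5

Derivation:
Step 1: flows [1->0,1->2] -> levels [7 6 1]
Step 2: flows [0->1,1->2] -> levels [6 6 2]
Step 3: flows [0=1,1->2] -> levels [6 5 3]
Step 4: flows [0->1,1->2] -> levels [5 5 4]
Step 5: flows [0=1,1->2] -> levels [5 4 5]
Tank 1 first reaches <=4 at step 5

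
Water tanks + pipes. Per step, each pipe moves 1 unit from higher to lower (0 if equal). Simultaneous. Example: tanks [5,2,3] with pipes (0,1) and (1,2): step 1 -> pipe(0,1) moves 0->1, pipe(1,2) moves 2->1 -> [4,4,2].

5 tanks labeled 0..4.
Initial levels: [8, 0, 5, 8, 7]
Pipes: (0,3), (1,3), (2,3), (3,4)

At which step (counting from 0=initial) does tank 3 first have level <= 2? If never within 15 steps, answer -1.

Step 1: flows [0=3,3->1,3->2,3->4] -> levels [8 1 6 5 8]
Step 2: flows [0->3,3->1,2->3,4->3] -> levels [7 2 5 7 7]
Step 3: flows [0=3,3->1,3->2,3=4] -> levels [7 3 6 5 7]
Step 4: flows [0->3,3->1,2->3,4->3] -> levels [6 4 5 7 6]
Step 5: flows [3->0,3->1,3->2,3->4] -> levels [7 5 6 3 7]
Step 6: flows [0->3,1->3,2->3,4->3] -> levels [6 4 5 7 6]
  -> period-2 cycle (repeats step 4); tank 3 never drops to <=2
Tank 3 never reaches <=2 within 15 steps

Answer: -1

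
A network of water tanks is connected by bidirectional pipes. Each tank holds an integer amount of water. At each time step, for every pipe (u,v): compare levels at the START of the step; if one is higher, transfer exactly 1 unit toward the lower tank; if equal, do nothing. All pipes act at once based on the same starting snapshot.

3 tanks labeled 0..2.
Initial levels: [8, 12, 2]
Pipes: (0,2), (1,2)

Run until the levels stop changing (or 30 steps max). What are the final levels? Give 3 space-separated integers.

Step 1: flows [0->2,1->2] -> levels [7 11 4]
Step 2: flows [0->2,1->2] -> levels [6 10 6]
Step 3: flows [0=2,1->2] -> levels [6 9 7]
Step 4: flows [2->0,1->2] -> levels [7 8 7]
Step 5: flows [0=2,1->2] -> levels [7 7 8]
Step 6: flows [2->0,2->1] -> levels [8 8 6]
Step 7: flows [0->2,1->2] -> levels [7 7 8]
  -> period-2 cycle: step 7 state = step 5 state; never stabilizes
  -> state at step 30: (30-5) mod 2 = 1, same as step 6 -> [8 8 6]

Answer: 8 8 6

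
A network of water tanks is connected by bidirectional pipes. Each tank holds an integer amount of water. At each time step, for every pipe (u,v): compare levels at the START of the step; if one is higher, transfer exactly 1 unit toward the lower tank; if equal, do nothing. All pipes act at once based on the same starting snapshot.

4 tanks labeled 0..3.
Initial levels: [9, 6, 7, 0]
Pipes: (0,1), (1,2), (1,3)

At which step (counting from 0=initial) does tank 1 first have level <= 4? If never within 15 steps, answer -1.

Step 1: flows [0->1,2->1,1->3] -> levels [8 7 6 1]
Step 2: flows [0->1,1->2,1->3] -> levels [7 6 7 2]
Step 3: flows [0->1,2->1,1->3] -> levels [6 7 6 3]
Step 4: flows [1->0,1->2,1->3] -> levels [7 4 7 4]
Tank 1 first reaches <=4 at step 4

Answer: 4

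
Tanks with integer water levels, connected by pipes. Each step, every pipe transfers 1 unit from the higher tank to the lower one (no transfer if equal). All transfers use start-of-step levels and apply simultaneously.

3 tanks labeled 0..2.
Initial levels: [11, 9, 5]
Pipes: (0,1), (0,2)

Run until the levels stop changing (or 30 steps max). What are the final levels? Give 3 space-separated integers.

Step 1: flows [0->1,0->2] -> levels [9 10 6]
Step 2: flows [1->0,0->2] -> levels [9 9 7]
Step 3: flows [0=1,0->2] -> levels [8 9 8]
Step 4: flows [1->0,0=2] -> levels [9 8 8]
Step 5: flows [0->1,0->2] -> levels [7 9 9]
Step 6: flows [1->0,2->0] -> levels [9 8 8]
  -> period-2 cycle: step 6 state = step 4 state; never stabilizes
  -> state at step 30: (30-4) mod 2 = 0, same as step 4 -> [9 8 8]

Answer: 9 8 8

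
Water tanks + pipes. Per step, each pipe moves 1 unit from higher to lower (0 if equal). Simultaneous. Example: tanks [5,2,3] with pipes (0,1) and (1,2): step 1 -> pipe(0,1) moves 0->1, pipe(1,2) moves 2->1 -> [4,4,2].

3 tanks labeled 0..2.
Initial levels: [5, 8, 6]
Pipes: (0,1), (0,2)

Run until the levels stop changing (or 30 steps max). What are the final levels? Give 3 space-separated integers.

Step 1: flows [1->0,2->0] -> levels [7 7 5]
Step 2: flows [0=1,0->2] -> levels [6 7 6]
Step 3: flows [1->0,0=2] -> levels [7 6 6]
Step 4: flows [0->1,0->2] -> levels [5 7 7]
Step 5: flows [1->0,2->0] -> levels [7 6 6]
  -> period-2 cycle: step 5 state = step 3 state; never stabilizes
  -> state at step 30: (30-3) mod 2 = 1, same as step 4 -> [5 7 7]

Answer: 5 7 7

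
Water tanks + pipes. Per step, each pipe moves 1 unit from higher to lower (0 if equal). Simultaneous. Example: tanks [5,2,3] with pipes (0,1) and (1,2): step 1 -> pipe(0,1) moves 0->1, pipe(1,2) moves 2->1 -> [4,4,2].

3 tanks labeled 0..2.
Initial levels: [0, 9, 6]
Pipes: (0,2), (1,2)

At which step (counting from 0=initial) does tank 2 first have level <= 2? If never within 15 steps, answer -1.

Answer: -1

Derivation:
Step 1: flows [2->0,1->2] -> levels [1 8 6]
Step 2: flows [2->0,1->2] -> levels [2 7 6]
Step 3: flows [2->0,1->2] -> levels [3 6 6]
Step 4: flows [2->0,1=2] -> levels [4 6 5]
Step 5: flows [2->0,1->2] -> levels [5 5 5]
Step 6: flows [0=2,1=2] -> levels [5 5 5]
  -> stable; tank 2 stays at 5 > 2
Tank 2 never reaches <=2 within 15 steps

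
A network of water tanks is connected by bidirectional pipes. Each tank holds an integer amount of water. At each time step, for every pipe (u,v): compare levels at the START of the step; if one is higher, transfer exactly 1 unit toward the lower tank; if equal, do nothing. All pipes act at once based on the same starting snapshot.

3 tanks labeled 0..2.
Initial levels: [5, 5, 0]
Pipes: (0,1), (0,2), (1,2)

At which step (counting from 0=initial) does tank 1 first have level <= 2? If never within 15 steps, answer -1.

Step 1: flows [0=1,0->2,1->2] -> levels [4 4 2]
Step 2: flows [0=1,0->2,1->2] -> levels [3 3 4]
Step 3: flows [0=1,2->0,2->1] -> levels [4 4 2]
  -> period-2 cycle (repeats step 1); tank 1 never drops to <=2
Tank 1 never reaches <=2 within 15 steps

Answer: -1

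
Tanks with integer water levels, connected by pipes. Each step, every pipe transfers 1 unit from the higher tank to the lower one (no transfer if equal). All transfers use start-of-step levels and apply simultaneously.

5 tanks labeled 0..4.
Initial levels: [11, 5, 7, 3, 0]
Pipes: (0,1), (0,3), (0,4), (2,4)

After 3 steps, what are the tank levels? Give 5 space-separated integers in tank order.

Step 1: flows [0->1,0->3,0->4,2->4] -> levels [8 6 6 4 2]
Step 2: flows [0->1,0->3,0->4,2->4] -> levels [5 7 5 5 4]
Step 3: flows [1->0,0=3,0->4,2->4] -> levels [5 6 4 5 6]

Answer: 5 6 4 5 6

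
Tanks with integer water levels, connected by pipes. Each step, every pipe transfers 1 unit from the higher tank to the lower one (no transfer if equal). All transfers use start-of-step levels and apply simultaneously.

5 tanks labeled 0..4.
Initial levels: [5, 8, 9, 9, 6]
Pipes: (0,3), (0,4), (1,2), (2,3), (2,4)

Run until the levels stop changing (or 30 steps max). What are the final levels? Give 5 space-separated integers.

Step 1: flows [3->0,4->0,2->1,2=3,2->4] -> levels [7 9 7 8 6]
Step 2: flows [3->0,0->4,1->2,3->2,2->4] -> levels [7 8 8 6 8]
Step 3: flows [0->3,4->0,1=2,2->3,2=4] -> levels [7 8 7 8 7]
Step 4: flows [3->0,0=4,1->2,3->2,2=4] -> levels [8 7 9 6 7]
Step 5: flows [0->3,0->4,2->1,2->3,2->4] -> levels [6 8 6 8 9]
Step 6: flows [3->0,4->0,1->2,3->2,4->2] -> levels [8 7 9 6 7]
  -> period-2 cycle: step 6 state = step 4 state; never stabilizes
  -> state at step 30: (30-4) mod 2 = 0, same as step 4 -> [8 7 9 6 7]

Answer: 8 7 9 6 7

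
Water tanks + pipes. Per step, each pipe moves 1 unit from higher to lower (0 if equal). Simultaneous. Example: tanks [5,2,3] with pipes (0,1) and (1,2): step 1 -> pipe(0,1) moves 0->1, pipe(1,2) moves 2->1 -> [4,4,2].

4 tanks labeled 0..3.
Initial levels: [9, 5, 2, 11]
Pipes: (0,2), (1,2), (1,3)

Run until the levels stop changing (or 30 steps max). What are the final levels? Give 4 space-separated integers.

Answer: 6 6 8 7

Derivation:
Step 1: flows [0->2,1->2,3->1] -> levels [8 5 4 10]
Step 2: flows [0->2,1->2,3->1] -> levels [7 5 6 9]
Step 3: flows [0->2,2->1,3->1] -> levels [6 7 6 8]
Step 4: flows [0=2,1->2,3->1] -> levels [6 7 7 7]
Step 5: flows [2->0,1=2,1=3] -> levels [7 7 6 7]
Step 6: flows [0->2,1->2,1=3] -> levels [6 6 8 7]
Step 7: flows [2->0,2->1,3->1] -> levels [7 8 6 6]
Step 8: flows [0->2,1->2,1->3] -> levels [6 6 8 7]
  -> period-2 cycle: step 8 state = step 6 state; never stabilizes
  -> state at step 30: (30-6) mod 2 = 0, same as step 6 -> [6 6 8 7]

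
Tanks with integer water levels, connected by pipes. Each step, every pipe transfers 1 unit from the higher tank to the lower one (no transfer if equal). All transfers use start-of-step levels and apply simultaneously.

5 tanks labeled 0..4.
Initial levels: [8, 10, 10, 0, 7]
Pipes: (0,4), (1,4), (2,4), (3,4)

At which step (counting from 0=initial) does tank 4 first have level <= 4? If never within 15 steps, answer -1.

Answer: 7

Derivation:
Step 1: flows [0->4,1->4,2->4,4->3] -> levels [7 9 9 1 9]
Step 2: flows [4->0,1=4,2=4,4->3] -> levels [8 9 9 2 7]
Step 3: flows [0->4,1->4,2->4,4->3] -> levels [7 8 8 3 9]
Step 4: flows [4->0,4->1,4->2,4->3] -> levels [8 9 9 4 5]
Step 5: flows [0->4,1->4,2->4,4->3] -> levels [7 8 8 5 7]
Step 6: flows [0=4,1->4,2->4,4->3] -> levels [7 7 7 6 8]
Step 7: flows [4->0,4->1,4->2,4->3] -> levels [8 8 8 7 4]
Tank 4 first reaches <=4 at step 7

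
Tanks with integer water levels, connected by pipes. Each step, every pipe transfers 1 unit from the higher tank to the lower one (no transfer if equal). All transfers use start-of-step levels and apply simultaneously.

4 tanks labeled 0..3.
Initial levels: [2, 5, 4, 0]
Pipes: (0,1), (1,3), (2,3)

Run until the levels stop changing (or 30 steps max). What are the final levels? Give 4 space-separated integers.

Step 1: flows [1->0,1->3,2->3] -> levels [3 3 3 2]
Step 2: flows [0=1,1->3,2->3] -> levels [3 2 2 4]
Step 3: flows [0->1,3->1,3->2] -> levels [2 4 3 2]
Step 4: flows [1->0,1->3,2->3] -> levels [3 2 2 4]
  -> period-2 cycle: step 4 state = step 2 state; never stabilizes
  -> state at step 30: (30-2) mod 2 = 0, same as step 2 -> [3 2 2 4]

Answer: 3 2 2 4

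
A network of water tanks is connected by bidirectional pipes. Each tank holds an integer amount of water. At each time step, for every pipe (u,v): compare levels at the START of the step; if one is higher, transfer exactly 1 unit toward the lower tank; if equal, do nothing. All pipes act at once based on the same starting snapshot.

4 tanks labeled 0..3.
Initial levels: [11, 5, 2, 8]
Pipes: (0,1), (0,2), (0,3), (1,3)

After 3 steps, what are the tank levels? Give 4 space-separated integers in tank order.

Step 1: flows [0->1,0->2,0->3,3->1] -> levels [8 7 3 8]
Step 2: flows [0->1,0->2,0=3,3->1] -> levels [6 9 4 7]
Step 3: flows [1->0,0->2,3->0,1->3] -> levels [7 7 5 7]

Answer: 7 7 5 7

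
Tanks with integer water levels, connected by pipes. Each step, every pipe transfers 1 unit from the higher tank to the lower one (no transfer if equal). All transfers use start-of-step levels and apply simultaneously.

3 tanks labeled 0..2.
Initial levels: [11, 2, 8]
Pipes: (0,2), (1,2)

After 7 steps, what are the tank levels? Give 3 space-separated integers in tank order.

Step 1: flows [0->2,2->1] -> levels [10 3 8]
Step 2: flows [0->2,2->1] -> levels [9 4 8]
Step 3: flows [0->2,2->1] -> levels [8 5 8]
Step 4: flows [0=2,2->1] -> levels [8 6 7]
Step 5: flows [0->2,2->1] -> levels [7 7 7]
Step 6: flows [0=2,1=2] -> levels [7 7 7]
  -> stable; steps 7..7 unchanged -> [7 7 7]

Answer: 7 7 7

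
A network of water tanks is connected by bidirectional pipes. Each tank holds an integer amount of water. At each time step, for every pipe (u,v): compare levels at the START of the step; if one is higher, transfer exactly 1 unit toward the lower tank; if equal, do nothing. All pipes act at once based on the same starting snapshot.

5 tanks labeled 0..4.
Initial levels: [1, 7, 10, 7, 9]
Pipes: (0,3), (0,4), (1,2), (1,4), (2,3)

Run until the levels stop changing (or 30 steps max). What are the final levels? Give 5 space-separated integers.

Answer: 6 6 8 6 8

Derivation:
Step 1: flows [3->0,4->0,2->1,4->1,2->3] -> levels [3 9 8 7 7]
Step 2: flows [3->0,4->0,1->2,1->4,2->3] -> levels [5 7 8 7 7]
Step 3: flows [3->0,4->0,2->1,1=4,2->3] -> levels [7 8 6 7 6]
Step 4: flows [0=3,0->4,1->2,1->4,3->2] -> levels [6 6 8 6 8]
Step 5: flows [0=3,4->0,2->1,4->1,2->3] -> levels [7 8 6 7 6]
  -> period-2 cycle: step 5 state = step 3 state; never stabilizes
  -> state at step 30: (30-3) mod 2 = 1, same as step 4 -> [6 6 8 6 8]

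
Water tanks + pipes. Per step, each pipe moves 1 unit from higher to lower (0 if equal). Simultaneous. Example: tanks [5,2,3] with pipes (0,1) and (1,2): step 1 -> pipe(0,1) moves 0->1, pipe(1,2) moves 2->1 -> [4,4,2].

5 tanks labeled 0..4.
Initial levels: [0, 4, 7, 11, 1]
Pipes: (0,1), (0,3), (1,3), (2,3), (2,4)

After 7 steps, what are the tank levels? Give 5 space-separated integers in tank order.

Step 1: flows [1->0,3->0,3->1,3->2,2->4] -> levels [2 4 7 8 2]
Step 2: flows [1->0,3->0,3->1,3->2,2->4] -> levels [4 4 7 5 3]
Step 3: flows [0=1,3->0,3->1,2->3,2->4] -> levels [5 5 5 4 4]
Step 4: flows [0=1,0->3,1->3,2->3,2->4] -> levels [4 4 3 7 5]
Step 5: flows [0=1,3->0,3->1,3->2,4->2] -> levels [5 5 5 4 4]
  -> period-2 cycle: step 5 state = step 3 state
  -> state at step 7: (7-3) mod 2 = 0, same as step 3 -> [5 5 5 4 4]

Answer: 5 5 5 4 4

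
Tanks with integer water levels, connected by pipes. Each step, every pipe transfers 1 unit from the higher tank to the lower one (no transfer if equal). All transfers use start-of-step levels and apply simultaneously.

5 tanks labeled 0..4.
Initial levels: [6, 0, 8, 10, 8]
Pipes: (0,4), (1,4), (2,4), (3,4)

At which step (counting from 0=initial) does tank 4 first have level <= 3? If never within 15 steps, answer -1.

Step 1: flows [4->0,4->1,2=4,3->4] -> levels [7 1 8 9 7]
Step 2: flows [0=4,4->1,2->4,3->4] -> levels [7 2 7 8 8]
Step 3: flows [4->0,4->1,4->2,3=4] -> levels [8 3 8 8 5]
Step 4: flows [0->4,4->1,2->4,3->4] -> levels [7 4 7 7 7]
Step 5: flows [0=4,4->1,2=4,3=4] -> levels [7 5 7 7 6]
Step 6: flows [0->4,4->1,2->4,3->4] -> levels [6 6 6 6 8]
Step 7: flows [4->0,4->1,4->2,4->3] -> levels [7 7 7 7 4]
Step 8: flows [0->4,1->4,2->4,3->4] -> levels [6 6 6 6 8]
  -> period-2 cycle (repeats step 6); tank 4 never drops to <=3
Tank 4 never reaches <=3 within 15 steps

Answer: -1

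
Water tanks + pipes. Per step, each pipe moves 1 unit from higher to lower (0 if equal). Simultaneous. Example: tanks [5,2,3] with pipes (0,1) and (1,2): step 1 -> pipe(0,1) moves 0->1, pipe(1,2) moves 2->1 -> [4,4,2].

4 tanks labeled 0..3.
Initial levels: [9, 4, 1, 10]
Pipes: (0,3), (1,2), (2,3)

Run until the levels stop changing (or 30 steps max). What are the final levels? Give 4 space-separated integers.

Answer: 7 5 7 5

Derivation:
Step 1: flows [3->0,1->2,3->2] -> levels [10 3 3 8]
Step 2: flows [0->3,1=2,3->2] -> levels [9 3 4 8]
Step 3: flows [0->3,2->1,3->2] -> levels [8 4 4 8]
Step 4: flows [0=3,1=2,3->2] -> levels [8 4 5 7]
Step 5: flows [0->3,2->1,3->2] -> levels [7 5 5 7]
Step 6: flows [0=3,1=2,3->2] -> levels [7 5 6 6]
Step 7: flows [0->3,2->1,2=3] -> levels [6 6 5 7]
Step 8: flows [3->0,1->2,3->2] -> levels [7 5 7 5]
Step 9: flows [0->3,2->1,2->3] -> levels [6 6 5 7]
  -> period-2 cycle: step 9 state = step 7 state; never stabilizes
  -> state at step 30: (30-7) mod 2 = 1, same as step 8 -> [7 5 7 5]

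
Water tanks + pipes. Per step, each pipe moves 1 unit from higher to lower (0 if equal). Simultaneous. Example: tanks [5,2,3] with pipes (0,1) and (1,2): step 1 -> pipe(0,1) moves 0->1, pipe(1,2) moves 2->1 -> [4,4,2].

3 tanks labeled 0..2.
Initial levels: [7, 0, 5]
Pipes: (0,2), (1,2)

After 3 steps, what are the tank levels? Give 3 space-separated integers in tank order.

Step 1: flows [0->2,2->1] -> levels [6 1 5]
Step 2: flows [0->2,2->1] -> levels [5 2 5]
Step 3: flows [0=2,2->1] -> levels [5 3 4]

Answer: 5 3 4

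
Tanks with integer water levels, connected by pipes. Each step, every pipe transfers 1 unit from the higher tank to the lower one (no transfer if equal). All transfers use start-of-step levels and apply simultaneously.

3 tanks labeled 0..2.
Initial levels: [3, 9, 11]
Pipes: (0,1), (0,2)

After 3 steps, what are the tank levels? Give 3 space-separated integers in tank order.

Step 1: flows [1->0,2->0] -> levels [5 8 10]
Step 2: flows [1->0,2->0] -> levels [7 7 9]
Step 3: flows [0=1,2->0] -> levels [8 7 8]

Answer: 8 7 8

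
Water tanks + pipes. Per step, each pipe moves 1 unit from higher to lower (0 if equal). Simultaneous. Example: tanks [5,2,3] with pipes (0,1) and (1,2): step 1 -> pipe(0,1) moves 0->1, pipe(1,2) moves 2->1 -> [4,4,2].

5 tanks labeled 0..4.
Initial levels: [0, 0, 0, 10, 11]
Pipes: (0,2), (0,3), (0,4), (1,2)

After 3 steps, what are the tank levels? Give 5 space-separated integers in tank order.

Step 1: flows [0=2,3->0,4->0,1=2] -> levels [2 0 0 9 10]
Step 2: flows [0->2,3->0,4->0,1=2] -> levels [3 0 1 8 9]
Step 3: flows [0->2,3->0,4->0,2->1] -> levels [4 1 1 7 8]

Answer: 4 1 1 7 8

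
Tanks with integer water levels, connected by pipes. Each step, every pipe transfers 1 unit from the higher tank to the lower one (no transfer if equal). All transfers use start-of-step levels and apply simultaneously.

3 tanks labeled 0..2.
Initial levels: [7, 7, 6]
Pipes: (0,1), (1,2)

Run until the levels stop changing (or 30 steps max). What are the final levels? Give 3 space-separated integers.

Answer: 6 8 6

Derivation:
Step 1: flows [0=1,1->2] -> levels [7 6 7]
Step 2: flows [0->1,2->1] -> levels [6 8 6]
Step 3: flows [1->0,1->2] -> levels [7 6 7]
  -> period-2 cycle: step 3 state = step 1 state; never stabilizes
  -> state at step 30: (30-1) mod 2 = 1, same as step 2 -> [6 8 6]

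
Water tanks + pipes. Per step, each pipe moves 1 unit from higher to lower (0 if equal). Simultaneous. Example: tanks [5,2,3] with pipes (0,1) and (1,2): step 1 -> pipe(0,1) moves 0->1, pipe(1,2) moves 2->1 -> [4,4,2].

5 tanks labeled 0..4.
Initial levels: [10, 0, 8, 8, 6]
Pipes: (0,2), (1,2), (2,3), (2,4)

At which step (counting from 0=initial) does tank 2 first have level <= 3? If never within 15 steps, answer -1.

Answer: -1

Derivation:
Step 1: flows [0->2,2->1,2=3,2->4] -> levels [9 1 7 8 7]
Step 2: flows [0->2,2->1,3->2,2=4] -> levels [8 2 8 7 7]
Step 3: flows [0=2,2->1,2->3,2->4] -> levels [8 3 5 8 8]
Step 4: flows [0->2,2->1,3->2,4->2] -> levels [7 4 7 7 7]
Step 5: flows [0=2,2->1,2=3,2=4] -> levels [7 5 6 7 7]
Step 6: flows [0->2,2->1,3->2,4->2] -> levels [6 6 8 6 6]
Step 7: flows [2->0,2->1,2->3,2->4] -> levels [7 7 4 7 7]
Step 8: flows [0->2,1->2,3->2,4->2] -> levels [6 6 8 6 6]
  -> period-2 cycle (repeats step 6); tank 2 never drops to <=3
Tank 2 never reaches <=3 within 15 steps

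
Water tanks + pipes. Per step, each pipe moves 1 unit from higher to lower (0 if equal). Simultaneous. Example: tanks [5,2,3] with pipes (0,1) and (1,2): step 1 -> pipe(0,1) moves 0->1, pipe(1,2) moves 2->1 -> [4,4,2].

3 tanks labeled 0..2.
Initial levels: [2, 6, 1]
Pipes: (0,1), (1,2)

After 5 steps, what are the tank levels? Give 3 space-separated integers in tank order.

Answer: 3 4 2

Derivation:
Step 1: flows [1->0,1->2] -> levels [3 4 2]
Step 2: flows [1->0,1->2] -> levels [4 2 3]
Step 3: flows [0->1,2->1] -> levels [3 4 2]
  -> period-2 cycle: step 3 state = step 1 state
  -> state at step 5: (5-1) mod 2 = 0, same as step 1 -> [3 4 2]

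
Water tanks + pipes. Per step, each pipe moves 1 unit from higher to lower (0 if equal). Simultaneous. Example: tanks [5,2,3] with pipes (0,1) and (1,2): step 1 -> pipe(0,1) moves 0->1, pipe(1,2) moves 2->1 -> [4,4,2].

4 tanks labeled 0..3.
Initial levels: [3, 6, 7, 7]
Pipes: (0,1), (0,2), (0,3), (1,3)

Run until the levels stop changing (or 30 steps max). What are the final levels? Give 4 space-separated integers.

Step 1: flows [1->0,2->0,3->0,3->1] -> levels [6 6 6 5]
Step 2: flows [0=1,0=2,0->3,1->3] -> levels [5 5 6 7]
Step 3: flows [0=1,2->0,3->0,3->1] -> levels [7 6 5 5]
Step 4: flows [0->1,0->2,0->3,1->3] -> levels [4 6 6 7]
Step 5: flows [1->0,2->0,3->0,3->1] -> levels [7 6 5 5]
  -> period-2 cycle: step 5 state = step 3 state; never stabilizes
  -> state at step 30: (30-3) mod 2 = 1, same as step 4 -> [4 6 6 7]

Answer: 4 6 6 7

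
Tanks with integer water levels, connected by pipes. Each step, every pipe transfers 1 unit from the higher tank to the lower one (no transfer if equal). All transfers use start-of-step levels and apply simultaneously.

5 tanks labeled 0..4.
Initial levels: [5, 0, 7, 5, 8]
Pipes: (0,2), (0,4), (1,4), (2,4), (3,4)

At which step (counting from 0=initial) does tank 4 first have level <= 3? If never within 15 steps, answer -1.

Step 1: flows [2->0,4->0,4->1,4->2,4->3] -> levels [7 1 7 6 4]
Step 2: flows [0=2,0->4,4->1,2->4,3->4] -> levels [6 2 6 5 6]
Step 3: flows [0=2,0=4,4->1,2=4,4->3] -> levels [6 3 6 6 4]
Step 4: flows [0=2,0->4,4->1,2->4,3->4] -> levels [5 4 5 5 6]
Step 5: flows [0=2,4->0,4->1,4->2,4->3] -> levels [6 5 6 6 2]
Tank 4 first reaches <=3 at step 5

Answer: 5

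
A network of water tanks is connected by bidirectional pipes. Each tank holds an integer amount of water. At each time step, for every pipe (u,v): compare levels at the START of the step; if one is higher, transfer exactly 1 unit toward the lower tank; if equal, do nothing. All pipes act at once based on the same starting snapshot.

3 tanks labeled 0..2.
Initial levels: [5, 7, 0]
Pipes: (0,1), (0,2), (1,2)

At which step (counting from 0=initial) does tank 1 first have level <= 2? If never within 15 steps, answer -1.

Step 1: flows [1->0,0->2,1->2] -> levels [5 5 2]
Step 2: flows [0=1,0->2,1->2] -> levels [4 4 4]
Step 3: flows [0=1,0=2,1=2] -> levels [4 4 4]
  -> stable; tank 1 stays at 4 > 2
Tank 1 never reaches <=2 within 15 steps

Answer: -1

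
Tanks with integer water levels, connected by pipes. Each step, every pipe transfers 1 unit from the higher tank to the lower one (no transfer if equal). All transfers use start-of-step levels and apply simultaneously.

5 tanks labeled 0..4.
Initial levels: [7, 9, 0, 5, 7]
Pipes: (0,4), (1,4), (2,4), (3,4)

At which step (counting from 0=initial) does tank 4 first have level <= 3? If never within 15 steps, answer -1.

Answer: -1

Derivation:
Step 1: flows [0=4,1->4,4->2,4->3] -> levels [7 8 1 6 6]
Step 2: flows [0->4,1->4,4->2,3=4] -> levels [6 7 2 6 7]
Step 3: flows [4->0,1=4,4->2,4->3] -> levels [7 7 3 7 4]
Step 4: flows [0->4,1->4,4->2,3->4] -> levels [6 6 4 6 6]
Step 5: flows [0=4,1=4,4->2,3=4] -> levels [6 6 5 6 5]
Step 6: flows [0->4,1->4,2=4,3->4] -> levels [5 5 5 5 8]
Step 7: flows [4->0,4->1,4->2,4->3] -> levels [6 6 6 6 4]
Step 8: flows [0->4,1->4,2->4,3->4] -> levels [5 5 5 5 8]
  -> period-2 cycle (repeats step 6); tank 4 never drops to <=3
Tank 4 never reaches <=3 within 15 steps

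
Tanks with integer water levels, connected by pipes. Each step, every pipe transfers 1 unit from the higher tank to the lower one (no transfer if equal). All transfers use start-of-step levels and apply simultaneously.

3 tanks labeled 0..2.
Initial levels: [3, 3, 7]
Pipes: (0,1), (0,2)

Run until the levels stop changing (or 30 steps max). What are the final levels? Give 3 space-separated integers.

Step 1: flows [0=1,2->0] -> levels [4 3 6]
Step 2: flows [0->1,2->0] -> levels [4 4 5]
Step 3: flows [0=1,2->0] -> levels [5 4 4]
Step 4: flows [0->1,0->2] -> levels [3 5 5]
Step 5: flows [1->0,2->0] -> levels [5 4 4]
  -> period-2 cycle: step 5 state = step 3 state; never stabilizes
  -> state at step 30: (30-3) mod 2 = 1, same as step 4 -> [3 5 5]

Answer: 3 5 5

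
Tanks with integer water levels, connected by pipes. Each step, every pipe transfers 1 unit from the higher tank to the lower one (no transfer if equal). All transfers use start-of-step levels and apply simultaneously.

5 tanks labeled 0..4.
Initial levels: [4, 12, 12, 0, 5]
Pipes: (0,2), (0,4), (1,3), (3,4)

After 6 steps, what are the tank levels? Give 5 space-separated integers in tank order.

Step 1: flows [2->0,4->0,1->3,4->3] -> levels [6 11 11 2 3]
Step 2: flows [2->0,0->4,1->3,4->3] -> levels [6 10 10 4 3]
Step 3: flows [2->0,0->4,1->3,3->4] -> levels [6 9 9 4 5]
Step 4: flows [2->0,0->4,1->3,4->3] -> levels [6 8 8 6 5]
Step 5: flows [2->0,0->4,1->3,3->4] -> levels [6 7 7 6 7]
Step 6: flows [2->0,4->0,1->3,4->3] -> levels [8 6 6 8 5]

Answer: 8 6 6 8 5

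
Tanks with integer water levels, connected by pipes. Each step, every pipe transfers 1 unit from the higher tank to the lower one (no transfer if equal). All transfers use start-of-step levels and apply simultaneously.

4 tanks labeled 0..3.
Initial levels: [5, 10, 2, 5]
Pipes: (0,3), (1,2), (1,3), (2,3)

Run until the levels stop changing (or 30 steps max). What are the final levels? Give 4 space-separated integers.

Step 1: flows [0=3,1->2,1->3,3->2] -> levels [5 8 4 5]
Step 2: flows [0=3,1->2,1->3,3->2] -> levels [5 6 6 5]
Step 3: flows [0=3,1=2,1->3,2->3] -> levels [5 5 5 7]
Step 4: flows [3->0,1=2,3->1,3->2] -> levels [6 6 6 4]
Step 5: flows [0->3,1=2,1->3,2->3] -> levels [5 5 5 7]
  -> period-2 cycle: step 5 state = step 3 state; never stabilizes
  -> state at step 30: (30-3) mod 2 = 1, same as step 4 -> [6 6 6 4]

Answer: 6 6 6 4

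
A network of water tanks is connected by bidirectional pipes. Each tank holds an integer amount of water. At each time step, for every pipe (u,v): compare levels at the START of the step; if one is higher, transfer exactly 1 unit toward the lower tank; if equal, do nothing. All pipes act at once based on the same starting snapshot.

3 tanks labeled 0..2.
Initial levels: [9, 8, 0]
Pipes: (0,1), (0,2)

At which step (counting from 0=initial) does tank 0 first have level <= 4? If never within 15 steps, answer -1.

Answer: -1

Derivation:
Step 1: flows [0->1,0->2] -> levels [7 9 1]
Step 2: flows [1->0,0->2] -> levels [7 8 2]
Step 3: flows [1->0,0->2] -> levels [7 7 3]
Step 4: flows [0=1,0->2] -> levels [6 7 4]
Step 5: flows [1->0,0->2] -> levels [6 6 5]
Step 6: flows [0=1,0->2] -> levels [5 6 6]
Step 7: flows [1->0,2->0] -> levels [7 5 5]
Step 8: flows [0->1,0->2] -> levels [5 6 6]
  -> period-2 cycle (repeats step 6); tank 0 never drops to <=4
Tank 0 never reaches <=4 within 15 steps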